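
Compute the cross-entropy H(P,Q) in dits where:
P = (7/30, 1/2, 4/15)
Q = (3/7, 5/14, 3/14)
0.4878 dits

Cross-entropy: H(P,Q) = -Σ p(x) log q(x)

Alternatively: H(P,Q) = H(P) + D_KL(P||Q)
H(P) = 0.4511 dits
D_KL(P||Q) = 0.0368 dits

H(P,Q) = 0.4511 + 0.0368 = 0.4878 dits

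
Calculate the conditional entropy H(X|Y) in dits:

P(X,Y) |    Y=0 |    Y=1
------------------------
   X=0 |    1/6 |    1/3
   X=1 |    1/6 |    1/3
0.3010 dits

Using the chain rule: H(X|Y) = H(X,Y) - H(Y)

First, compute H(X,Y) = 0.5775 dits

Marginal P(Y) = (1/3, 2/3)
H(Y) = 0.2764 dits

H(X|Y) = H(X,Y) - H(Y) = 0.5775 - 0.2764 = 0.3010 dits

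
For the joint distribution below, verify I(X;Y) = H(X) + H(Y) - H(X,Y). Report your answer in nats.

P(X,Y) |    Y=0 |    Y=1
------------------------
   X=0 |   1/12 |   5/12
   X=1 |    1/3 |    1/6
I(X;Y) = 0.1357 nats

Mutual information has multiple equivalent forms:
- I(X;Y) = H(X) - H(X|Y)
- I(X;Y) = H(Y) - H(Y|X)
- I(X;Y) = H(X) + H(Y) - H(X,Y)

Computing all quantities:
H(X) = 0.6931, H(Y) = 0.6792, H(X,Y) = 1.2367
H(X|Y) = 0.5575, H(Y|X) = 0.5435

Verification:
H(X) - H(X|Y) = 0.6931 - 0.5575 = 0.1357
H(Y) - H(Y|X) = 0.6792 - 0.5435 = 0.1357
H(X) + H(Y) - H(X,Y) = 0.6931 + 0.6792 - 1.2367 = 0.1357

All forms give I(X;Y) = 0.1357 nats. ✓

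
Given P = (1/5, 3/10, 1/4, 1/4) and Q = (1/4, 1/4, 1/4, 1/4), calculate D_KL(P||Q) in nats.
0.0101 nats

KL divergence: D_KL(P||Q) = Σ p(x) log(p(x)/q(x))

Computing term by term:
  x=0: 1/5 × log_e[(1/5)/(1/4)] = 1/5 × -0.2231 = -0.0446
  x=1: 3/10 × log_e[(3/10)/(1/4)] = 3/10 × 0.1823 = 0.0547
  x=2: 1/4 × log_e[(1/4)/(1/4)] = 1/4 × 0.0000 = 0.0000
  x=3: 1/4 × log_e[(1/4)/(1/4)] = 1/4 × 0.0000 = 0.0000

D_KL(P||Q) = 0.0101 nats

Note: KL divergence is always non-negative and equals 0 iff P = Q.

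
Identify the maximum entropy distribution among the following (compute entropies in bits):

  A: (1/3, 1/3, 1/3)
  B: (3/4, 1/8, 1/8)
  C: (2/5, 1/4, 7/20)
A

For a discrete distribution over n outcomes, entropy is maximized by the uniform distribution.

Computing entropies:
H(A) = 1.5850 bits
H(B) = 1.0613 bits
H(C) = 1.5589 bits

The uniform distribution (where all probabilities equal 1/3) achieves the maximum entropy of log_2(3) = 1.5850 bits.

Distribution A has the highest entropy.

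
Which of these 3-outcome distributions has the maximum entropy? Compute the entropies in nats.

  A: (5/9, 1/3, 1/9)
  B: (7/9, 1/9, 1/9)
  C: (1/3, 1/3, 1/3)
C

For a discrete distribution over n outcomes, entropy is maximized by the uniform distribution.

Computing entropies:
H(A) = 0.9369 nats
H(B) = 0.6837 nats
H(C) = 1.0986 nats

The uniform distribution (where all probabilities equal 1/3) achieves the maximum entropy of log_e(3) = 1.0986 nats.

Distribution C has the highest entropy.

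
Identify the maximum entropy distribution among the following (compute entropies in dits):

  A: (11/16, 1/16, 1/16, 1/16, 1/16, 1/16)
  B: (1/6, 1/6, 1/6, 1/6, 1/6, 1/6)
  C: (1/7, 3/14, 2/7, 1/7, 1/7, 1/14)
B

For a discrete distribution over n outcomes, entropy is maximized by the uniform distribution.

Computing entropies:
H(A) = 0.4882 dits
H(B) = 0.7782 dits
H(C) = 0.7429 dits

The uniform distribution (where all probabilities equal 1/6) achieves the maximum entropy of log_10(6) = 0.7782 dits.

Distribution B has the highest entropy.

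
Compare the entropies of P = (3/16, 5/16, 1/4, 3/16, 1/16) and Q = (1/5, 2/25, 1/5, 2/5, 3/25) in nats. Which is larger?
P

Computing entropies in nats:
H(P) = 1.5111
H(Q) = 1.4668

Distribution P has higher entropy.

Intuition: The distribution closer to uniform (more spread out) has higher entropy.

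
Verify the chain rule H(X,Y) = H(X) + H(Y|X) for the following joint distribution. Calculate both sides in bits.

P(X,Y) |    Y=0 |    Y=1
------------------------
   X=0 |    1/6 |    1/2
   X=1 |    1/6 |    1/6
H(X,Y) = 1.7925, H(X) = 0.9183, H(Y|X) = 0.8742 (all in bits)

Chain rule: H(X,Y) = H(X) + H(Y|X)

Left side — joint entropy directly:
H(X,Y) = -Σ p(x,y) log p(x,y) = 1.7925 bits

Right side — compute H(Y|X) from the conditional distributions:
P(X) = (2/3, 1/3), so H(X) = 0.9183 bits
H(Y|X) = Σ_x P(X=x) · H(Y|X=x):
  P(Y|X=0) = (1/4, 3/4), H(Y|X=0) = 0.8113, weight P(X=0) = 2/3
  P(Y|X=1) = (1/2, 1/2), H(Y|X=1) = 1.0000, weight P(X=1) = 1/3
H(Y|X) = 0.8742 bits

H(X) + H(Y|X) = 0.9183 + 0.8742 = 1.7925 bits

Both sides equal 1.7925 bits. ✓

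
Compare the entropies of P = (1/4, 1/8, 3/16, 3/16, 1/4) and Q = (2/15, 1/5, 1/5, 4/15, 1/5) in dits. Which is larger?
Q

Computing entropies in dits:
H(P) = 0.6865
H(Q) = 0.6891

Distribution Q has higher entropy.

Intuition: The distribution closer to uniform (more spread out) has higher entropy.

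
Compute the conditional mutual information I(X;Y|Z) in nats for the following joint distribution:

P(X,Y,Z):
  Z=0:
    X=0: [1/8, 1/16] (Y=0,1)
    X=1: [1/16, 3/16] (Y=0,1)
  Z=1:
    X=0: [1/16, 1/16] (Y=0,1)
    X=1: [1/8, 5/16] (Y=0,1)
0.0485 nats

Conditional mutual information: I(X;Y|Z) = H(X|Z) + H(Y|Z) - H(X,Y|Z)

H(Z) = 0.6853
H(X,Z) = 1.2820 → H(X|Z) = 0.5967
H(Y,Z) = 1.3421 → H(Y|Z) = 0.6568
H(X,Y,Z) = 1.8904 → H(X,Y|Z) = 1.2050

I(X;Y|Z) = 0.5967 + 0.6568 - 1.2050 = 0.0485 nats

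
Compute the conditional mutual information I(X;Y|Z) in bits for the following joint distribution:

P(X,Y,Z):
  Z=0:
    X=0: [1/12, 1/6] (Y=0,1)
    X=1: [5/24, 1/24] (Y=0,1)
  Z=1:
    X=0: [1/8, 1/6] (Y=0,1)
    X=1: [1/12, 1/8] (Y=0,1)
0.0981 bits

Conditional mutual information: I(X;Y|Z) = H(X|Z) + H(Y|Z) - H(X,Y|Z)

H(Z) = 1.0000
H(X,Z) = 1.9899 → H(X|Z) = 0.9899
H(Y,Z) = 1.9799 → H(Y|Z) = 0.9799
H(X,Y,Z) = 2.8717 → H(X,Y|Z) = 1.8717

I(X;Y|Z) = 0.9899 + 0.9799 - 1.8717 = 0.0981 bits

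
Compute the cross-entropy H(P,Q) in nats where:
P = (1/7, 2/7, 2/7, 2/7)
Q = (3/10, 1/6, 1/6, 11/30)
1.4825 nats

Cross-entropy: H(P,Q) = -Σ p(x) log q(x)

Alternatively: H(P,Q) = H(P) + D_KL(P||Q)
H(P) = 1.3518 nats
D_KL(P||Q) = 0.1307 nats

H(P,Q) = 1.3518 + 0.1307 = 1.4825 nats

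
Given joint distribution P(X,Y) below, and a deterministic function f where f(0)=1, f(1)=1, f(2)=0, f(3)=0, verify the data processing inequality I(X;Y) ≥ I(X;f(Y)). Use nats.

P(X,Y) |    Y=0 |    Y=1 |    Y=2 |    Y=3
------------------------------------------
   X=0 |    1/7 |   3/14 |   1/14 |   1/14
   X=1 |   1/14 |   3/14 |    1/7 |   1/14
I(X;Y) = 0.0243, I(X;f(Y)) = 0.0112, inequality holds: 0.0243 ≥ 0.0112

Data Processing Inequality: For any Markov chain X → Y → Z, we have I(X;Y) ≥ I(X;Z).

Here Z = f(Y) is a deterministic function of Y, forming X → Y → Z.

Original I(X;Y) = 0.0243 nats

After applying f:
P(X,Z) where Z=f(Y):
- P(X,Z=0) = P(X,Y=2) + P(X,Y=3)
- P(X,Z=1) = P(X,Y=0) + P(X,Y=1)

I(X;Z) = I(X;f(Y)) = 0.0112 nats

Verification: 0.0243 ≥ 0.0112 ✓

Information cannot be created by processing; the function f can only lose information about X.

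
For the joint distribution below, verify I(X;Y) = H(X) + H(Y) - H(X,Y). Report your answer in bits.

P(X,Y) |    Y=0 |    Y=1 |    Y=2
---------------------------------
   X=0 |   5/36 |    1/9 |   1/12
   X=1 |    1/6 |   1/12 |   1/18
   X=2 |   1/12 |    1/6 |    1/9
I(X;Y) = 0.0526 bits

Mutual information has multiple equivalent forms:
- I(X;Y) = H(X) - H(X|Y)
- I(X;Y) = H(Y) - H(Y|X)
- I(X;Y) = H(X) + H(Y) - H(X,Y)

Computing all quantities:
H(X) = 1.5816, H(Y) = 1.5605, H(X,Y) = 3.0895
H(X|Y) = 1.5290, H(Y|X) = 1.5079

Verification:
H(X) - H(X|Y) = 1.5816 - 1.5290 = 0.0526
H(Y) - H(Y|X) = 1.5605 - 1.5079 = 0.0526
H(X) + H(Y) - H(X,Y) = 1.5816 + 1.5605 - 3.0895 = 0.0526

All forms give I(X;Y) = 0.0526 bits. ✓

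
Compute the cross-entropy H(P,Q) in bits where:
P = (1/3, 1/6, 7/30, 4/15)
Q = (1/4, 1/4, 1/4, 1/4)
2.0000 bits

Cross-entropy: H(P,Q) = -Σ p(x) log q(x)

Alternatively: H(P,Q) = H(P) + D_KL(P||Q)
H(P) = 1.9575 bits
D_KL(P||Q) = 0.0425 bits

H(P,Q) = 1.9575 + 0.0425 = 2.0000 bits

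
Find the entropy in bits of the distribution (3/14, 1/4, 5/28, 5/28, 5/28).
2.3077 bits

Shannon entropy is H(X) = -Σ p(x) log p(x).

For P = (3/14, 1/4, 5/28, 5/28, 5/28):
H = -3/14 × log_2(3/14) -1/4 × log_2(1/4) -5/28 × log_2(5/28) -5/28 × log_2(5/28) -5/28 × log_2(5/28)
H = 2.3077 bits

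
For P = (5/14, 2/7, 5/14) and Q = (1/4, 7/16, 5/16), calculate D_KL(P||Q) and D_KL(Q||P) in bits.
D_KL(P||Q) = 0.0769, D_KL(Q||P) = 0.0801

KL divergence is not symmetric: D_KL(P||Q) ≠ D_KL(Q||P) in general.

D_KL(P||Q) = 0.0769 bits
D_KL(Q||P) = 0.0801 bits

No, they are not equal!

This asymmetry is why KL divergence is not a true distance metric.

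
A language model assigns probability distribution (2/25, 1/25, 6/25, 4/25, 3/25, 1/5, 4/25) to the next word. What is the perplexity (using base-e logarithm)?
6.2718

Perplexity is e^H (or exp(H) for natural log).

First, H = -Σ p log p = 1.8361 nats
Perplexity = e^1.8361 = 6.2718

Interpretation: The model's uncertainty is equivalent to choosing uniformly among 6.3 options.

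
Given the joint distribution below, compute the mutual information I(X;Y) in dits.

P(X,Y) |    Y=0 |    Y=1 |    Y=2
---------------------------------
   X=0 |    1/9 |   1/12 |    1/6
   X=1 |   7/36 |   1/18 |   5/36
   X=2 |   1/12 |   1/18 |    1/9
0.0075 dits

Mutual information: I(X;Y) = H(X) + H(Y) - H(X,Y)

Marginals:
P(X) = (13/36, 7/18, 1/4), H(X) = 0.4698 dits
P(Y) = (7/18, 7/36, 5/12), H(Y) = 0.4562 dits

Joint entropy: H(X,Y) = 0.9184 dits

I(X;Y) = 0.4698 + 0.4562 - 0.9184 = 0.0075 dits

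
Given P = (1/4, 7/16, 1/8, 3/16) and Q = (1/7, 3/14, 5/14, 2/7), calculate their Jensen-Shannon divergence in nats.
0.0612 nats

Jensen-Shannon divergence is:
JSD(P||Q) = 0.5 × D_KL(P||M) + 0.5 × D_KL(Q||M)
where M = 0.5 × (P + Q) is the mixture distribution.

M = 0.5 × (1/4, 7/16, 1/8, 3/16) + 0.5 × (1/7, 3/14, 5/14, 2/7) = (0.196429, 0.325893, 0.241071, 0.236607)

D_KL(P||M) = 0.0634 nats
D_KL(Q||M) = 0.0589 nats

JSD(P||Q) = 0.5 × 0.0634 + 0.5 × 0.0589 = 0.0612 nats

Unlike KL divergence, JSD is symmetric and bounded: 0 ≤ JSD ≤ log(2).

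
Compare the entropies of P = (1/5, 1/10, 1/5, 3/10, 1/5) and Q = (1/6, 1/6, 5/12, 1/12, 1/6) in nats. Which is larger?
P

Computing entropies in nats:
H(P) = 1.5571
H(Q) = 1.4677

Distribution P has higher entropy.

Intuition: The distribution closer to uniform (more spread out) has higher entropy.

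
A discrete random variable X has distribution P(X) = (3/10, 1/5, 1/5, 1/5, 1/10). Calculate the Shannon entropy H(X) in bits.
2.2464 bits

Shannon entropy is H(X) = -Σ p(x) log p(x).

For P = (3/10, 1/5, 1/5, 1/5, 1/10):
H = -3/10 × log_2(3/10) -1/5 × log_2(1/5) -1/5 × log_2(1/5) -1/5 × log_2(1/5) -1/10 × log_2(1/10)
H = 2.2464 bits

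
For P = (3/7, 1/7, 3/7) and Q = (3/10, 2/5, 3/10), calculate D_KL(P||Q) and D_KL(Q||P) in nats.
D_KL(P||Q) = 0.1586, D_KL(Q||P) = 0.1978

KL divergence is not symmetric: D_KL(P||Q) ≠ D_KL(Q||P) in general.

D_KL(P||Q) = 0.1586 nats
D_KL(Q||P) = 0.1978 nats

No, they are not equal!

This asymmetry is why KL divergence is not a true distance metric.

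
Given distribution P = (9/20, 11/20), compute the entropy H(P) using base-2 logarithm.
0.9928 bits

Shannon entropy is H(X) = -Σ p(x) log p(x).

For P = (9/20, 11/20):
H = -9/20 × log_2(9/20) -11/20 × log_2(11/20)
H = 0.9928 bits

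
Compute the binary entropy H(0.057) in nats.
0.2186 nats

The binary entropy function is:
H(p) = -p log(p) - (1-p) log(1-p)

H(0.057) = -0.057 × log_e(0.057) - 0.943 × log_e(0.943)
H(0.057) = 0.2186 nats

Note: Binary entropy is maximized at p=0.5 (H=1 bit) and minimized at p=0 or p=1 (H=0).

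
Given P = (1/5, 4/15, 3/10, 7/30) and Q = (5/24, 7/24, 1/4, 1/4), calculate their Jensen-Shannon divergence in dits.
0.0007 dits

Jensen-Shannon divergence is:
JSD(P||Q) = 0.5 × D_KL(P||M) + 0.5 × D_KL(Q||M)
where M = 0.5 × (P + Q) is the mixture distribution.

M = 0.5 × (1/5, 4/15, 3/10, 7/30) + 0.5 × (5/24, 7/24, 1/4, 1/4) = (0.204167, 0.279167, 11/40, 0.241667)

D_KL(P||M) = 0.0007 dits
D_KL(Q||M) = 0.0007 dits

JSD(P||Q) = 0.5 × 0.0007 + 0.5 × 0.0007 = 0.0007 dits

Unlike KL divergence, JSD is symmetric and bounded: 0 ≤ JSD ≤ log(2).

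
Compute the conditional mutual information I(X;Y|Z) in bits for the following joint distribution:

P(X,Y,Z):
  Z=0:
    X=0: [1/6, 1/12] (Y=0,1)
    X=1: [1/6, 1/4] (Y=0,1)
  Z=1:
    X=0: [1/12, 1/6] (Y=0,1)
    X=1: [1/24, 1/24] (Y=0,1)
0.0378 bits

Conditional mutual information: I(X;Y|Z) = H(X|Z) + H(Y|Z) - H(X,Y|Z)

H(Z) = 0.9183
H(X,Z) = 1.8250 → H(X|Z) = 0.9067
H(Y,Z) = 1.9031 → H(Y|Z) = 0.9848
H(X,Y,Z) = 2.7721 → H(X,Y|Z) = 1.8538

I(X;Y|Z) = 0.9067 + 0.9848 - 1.8538 = 0.0378 bits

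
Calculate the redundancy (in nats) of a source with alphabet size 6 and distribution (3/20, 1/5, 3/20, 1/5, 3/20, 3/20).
0.0097 nats

Redundancy measures how far a source is from maximum entropy:
R = H_max - H(X)

Maximum entropy for 6 symbols: H_max = log_e(6) = 1.7918 nats
Actual entropy: H(X) = 1.7820 nats
Redundancy: R = 1.7918 - 1.7820 = 0.0097 nats

This redundancy represents potential for compression: the source could be compressed by 0.0097 nats per symbol.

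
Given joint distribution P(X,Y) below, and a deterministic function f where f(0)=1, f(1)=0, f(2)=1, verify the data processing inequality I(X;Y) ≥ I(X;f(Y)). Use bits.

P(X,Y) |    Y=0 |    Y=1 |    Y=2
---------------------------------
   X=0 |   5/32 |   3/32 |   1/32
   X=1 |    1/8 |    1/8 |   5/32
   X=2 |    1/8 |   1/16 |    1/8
I(X;Y) = 0.0708, I(X;f(Y)) = 0.0115, inequality holds: 0.0708 ≥ 0.0115

Data Processing Inequality: For any Markov chain X → Y → Z, we have I(X;Y) ≥ I(X;Z).

Here Z = f(Y) is a deterministic function of Y, forming X → Y → Z.

Original I(X;Y) = 0.0708 bits

After applying f:
P(X,Z) where Z=f(Y):
- P(X,Z=0) = P(X,Y=1)
- P(X,Z=1) = P(X,Y=0) + P(X,Y=2)

I(X;Z) = I(X;f(Y)) = 0.0115 bits

Verification: 0.0708 ≥ 0.0115 ✓

Information cannot be created by processing; the function f can only lose information about X.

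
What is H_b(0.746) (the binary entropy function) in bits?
0.8176 bits

The binary entropy function is:
H(p) = -p log(p) - (1-p) log(1-p)

H(0.746) = -0.746 × log_2(0.746) - 0.254 × log_2(0.254)
H(0.746) = 0.8176 bits

Note: Binary entropy is maximized at p=0.5 (H=1 bit) and minimized at p=0 or p=1 (H=0).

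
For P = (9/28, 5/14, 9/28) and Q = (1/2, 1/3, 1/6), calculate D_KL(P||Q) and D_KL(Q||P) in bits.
D_KL(P||Q) = 0.1352, D_KL(Q||P) = 0.1276

KL divergence is not symmetric: D_KL(P||Q) ≠ D_KL(Q||P) in general.

D_KL(P||Q) = 0.1352 bits
D_KL(Q||P) = 0.1276 bits

No, they are not equal!

This asymmetry is why KL divergence is not a true distance metric.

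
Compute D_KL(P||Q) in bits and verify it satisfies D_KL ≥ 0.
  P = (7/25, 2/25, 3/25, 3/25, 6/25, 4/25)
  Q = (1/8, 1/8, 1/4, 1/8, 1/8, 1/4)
0.2630 bits

KL divergence satisfies the Gibbs inequality: D_KL(P||Q) ≥ 0 for all distributions P, Q.

D_KL(P||Q) = Σ p(x) log(p(x)/q(x))
Term by term:
  x=0: 7/25 × log_2[(7/25)/(1/8)] = 0.3258
  x=1: 2/25 × log_2[(2/25)/(1/8)] = -0.0515
  x=2: 3/25 × log_2[(3/25)/(1/4)] = -0.1271
  x=3: 3/25 × log_2[(3/25)/(1/8)] = -0.0071
  x=4: 6/25 × log_2[(6/25)/(1/8)] = 0.2259
  x=5: 4/25 × log_2[(4/25)/(1/4)] = -0.1030
D_KL(P||Q) = 0.2630 bits

D_KL(P||Q) = 0.2630 ≥ 0 ✓

This non-negativity is a fundamental property: relative entropy cannot be negative because it measures how different Q is from P.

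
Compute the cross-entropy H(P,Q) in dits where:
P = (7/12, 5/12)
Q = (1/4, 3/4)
0.4033 dits

Cross-entropy: H(P,Q) = -Σ p(x) log q(x)

Alternatively: H(P,Q) = H(P) + D_KL(P||Q)
H(P) = 0.2950 dits
D_KL(P||Q) = 0.1083 dits

H(P,Q) = 0.2950 + 0.1083 = 0.4033 dits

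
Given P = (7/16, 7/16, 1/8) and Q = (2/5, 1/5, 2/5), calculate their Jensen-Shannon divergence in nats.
0.0610 nats

Jensen-Shannon divergence is:
JSD(P||Q) = 0.5 × D_KL(P||M) + 0.5 × D_KL(Q||M)
where M = 0.5 × (P + Q) is the mixture distribution.

M = 0.5 × (7/16, 7/16, 1/8) + 0.5 × (2/5, 1/5, 2/5) = (0.41875, 0.31875, 0.2625)

D_KL(P||M) = 0.0650 nats
D_KL(Q||M) = 0.0569 nats

JSD(P||Q) = 0.5 × 0.0650 + 0.5 × 0.0569 = 0.0610 nats

Unlike KL divergence, JSD is symmetric and bounded: 0 ≤ JSD ≤ log(2).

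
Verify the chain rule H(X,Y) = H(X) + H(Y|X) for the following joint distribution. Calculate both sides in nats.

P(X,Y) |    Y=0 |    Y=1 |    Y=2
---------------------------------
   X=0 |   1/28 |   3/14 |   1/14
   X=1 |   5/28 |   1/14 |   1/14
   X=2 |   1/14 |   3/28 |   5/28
H(X,Y) = 2.0577, H(X) = 1.0974, H(Y|X) = 0.9604 (all in nats)

Chain rule: H(X,Y) = H(X) + H(Y|X)

Left side — joint entropy directly:
H(X,Y) = -Σ p(x,y) log p(x,y) = 2.0577 nats

Right side — compute H(Y|X) from the conditional distributions:
P(X) = (9/28, 9/28, 5/14), so H(X) = 1.0974 nats
H(Y|X) = Σ_x P(X=x) · H(Y|X=x):
  P(Y|X=0) = (1/9, 2/3, 2/9), H(Y|X=0) = 0.8487, weight P(X=0) = 9/28
  P(Y|X=1) = (5/9, 2/9, 2/9), H(Y|X=1) = 0.9950, weight P(X=1) = 9/28
  P(Y|X=2) = (1/5, 3/10, 1/2), H(Y|X=2) = 1.0297, weight P(X=2) = 5/14
H(Y|X) = 0.9604 nats

H(X) + H(Y|X) = 1.0974 + 0.9604 = 2.0577 nats

Both sides equal 2.0577 nats. ✓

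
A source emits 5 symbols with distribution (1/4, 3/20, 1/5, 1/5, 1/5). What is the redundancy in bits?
0.0182 bits

Redundancy measures how far a source is from maximum entropy:
R = H_max - H(X)

Maximum entropy for 5 symbols: H_max = log_2(5) = 2.3219 bits
Actual entropy: H(X) = 2.3037 bits
Redundancy: R = 2.3219 - 2.3037 = 0.0182 bits

This redundancy represents potential for compression: the source could be compressed by 0.0182 bits per symbol.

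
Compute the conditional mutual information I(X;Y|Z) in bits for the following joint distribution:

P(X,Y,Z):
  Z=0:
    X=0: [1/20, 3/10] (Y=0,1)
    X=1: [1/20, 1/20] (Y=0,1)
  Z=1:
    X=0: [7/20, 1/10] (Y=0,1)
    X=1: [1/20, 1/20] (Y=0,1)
0.0579 bits

Conditional mutual information: I(X;Y|Z) = H(X|Z) + H(Y|Z) - H(X,Y|Z)

H(Z) = 0.9928
H(X,Z) = 1.7129 → H(X|Z) = 0.7201
H(Y,Z) = 1.8016 → H(Y|Z) = 0.8088
H(X,Y,Z) = 2.4639 → H(X,Y|Z) = 1.4711

I(X;Y|Z) = 0.7201 + 0.8088 - 1.4711 = 0.0579 bits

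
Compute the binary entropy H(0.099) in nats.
0.3229 nats

The binary entropy function is:
H(p) = -p log(p) - (1-p) log(1-p)

H(0.099) = -0.099 × log_e(0.099) - 0.901 × log_e(0.901)
H(0.099) = 0.3229 nats

Note: Binary entropy is maximized at p=0.5 (H=1 bit) and minimized at p=0 or p=1 (H=0).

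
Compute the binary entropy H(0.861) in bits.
0.5816 bits

The binary entropy function is:
H(p) = -p log(p) - (1-p) log(1-p)

H(0.861) = -0.861 × log_2(0.861) - 0.139 × log_2(0.139)
H(0.861) = 0.5816 bits

Note: Binary entropy is maximized at p=0.5 (H=1 bit) and minimized at p=0 or p=1 (H=0).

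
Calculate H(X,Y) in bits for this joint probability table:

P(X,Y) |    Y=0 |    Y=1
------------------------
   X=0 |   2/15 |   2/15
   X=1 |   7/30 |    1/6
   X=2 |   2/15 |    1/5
2.5479 bits

Joint entropy is H(X,Y) = -Σ_{x,y} p(x,y) log p(x,y).

Summing over all non-zero entries:
H(X,Y) = -[2/15·log_2(2/15) + 2/15·log_2(2/15) + 7/30·log_2(7/30) + 1/6·log_2(1/6) + 2/15·log_2(2/15) + 1/5·log_2(1/5)]
H(X,Y) = 2.5479 bits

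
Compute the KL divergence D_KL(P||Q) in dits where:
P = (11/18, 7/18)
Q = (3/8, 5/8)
0.0495 dits

KL divergence: D_KL(P||Q) = Σ p(x) log(p(x)/q(x))

Computing term by term:
  x=0: 11/18 × log_10[(11/18)/(3/8)] = 11/18 × 0.2121 = 0.1296
  x=1: 7/18 × log_10[(7/18)/(5/8)] = 7/18 × -0.2061 = -0.0801

D_KL(P||Q) = 0.0495 dits

Note: KL divergence is always non-negative and equals 0 iff P = Q.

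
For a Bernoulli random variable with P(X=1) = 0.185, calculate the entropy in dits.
0.2080 dits

The binary entropy function is:
H(p) = -p log(p) - (1-p) log(1-p)

H(0.185) = -0.185 × log_10(0.185) - 0.815 × log_10(0.815)
H(0.185) = 0.2080 dits

Note: Binary entropy is maximized at p=0.5 (H=1 bit) and minimized at p=0 or p=1 (H=0).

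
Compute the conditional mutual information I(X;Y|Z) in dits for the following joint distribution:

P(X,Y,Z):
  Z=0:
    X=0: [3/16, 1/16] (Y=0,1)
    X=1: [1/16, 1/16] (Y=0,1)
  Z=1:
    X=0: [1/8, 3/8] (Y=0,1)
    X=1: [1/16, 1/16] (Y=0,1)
0.0111 dits

Conditional mutual information: I(X;Y|Z) = H(X|Z) + H(Y|Z) - H(X,Y|Z)

H(Z) = 0.2873
H(X,Z) = 0.5268 → H(X|Z) = 0.2395
H(Y,Z) = 0.5568 → H(Y|Z) = 0.2695
H(X,Y,Z) = 0.7852 → H(X,Y|Z) = 0.4979

I(X;Y|Z) = 0.2395 + 0.2695 - 0.4979 = 0.0111 dits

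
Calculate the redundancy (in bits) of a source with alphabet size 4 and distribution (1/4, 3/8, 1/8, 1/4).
0.0944 bits

Redundancy measures how far a source is from maximum entropy:
R = H_max - H(X)

Maximum entropy for 4 symbols: H_max = log_2(4) = 2.0000 bits
Actual entropy: H(X) = 1.9056 bits
Redundancy: R = 2.0000 - 1.9056 = 0.0944 bits

This redundancy represents potential for compression: the source could be compressed by 0.0944 bits per symbol.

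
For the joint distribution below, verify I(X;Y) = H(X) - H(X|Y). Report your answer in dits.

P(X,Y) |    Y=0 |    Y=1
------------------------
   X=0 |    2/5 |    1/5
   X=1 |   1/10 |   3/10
I(X;Y) = 0.0375 dits

Mutual information has multiple equivalent forms:
- I(X;Y) = H(X) - H(X|Y)
- I(X;Y) = H(Y) - H(Y|X)
- I(X;Y) = H(X) + H(Y) - H(X,Y)

Computing all quantities:
H(X) = 0.2923, H(Y) = 0.3010, H(X,Y) = 0.5558
H(X|Y) = 0.2548, H(Y|X) = 0.2635

Verification:
H(X) - H(X|Y) = 0.2923 - 0.2548 = 0.0375
H(Y) - H(Y|X) = 0.3010 - 0.2635 = 0.0375
H(X) + H(Y) - H(X,Y) = 0.2923 + 0.3010 - 0.5558 = 0.0375

All forms give I(X;Y) = 0.0375 dits. ✓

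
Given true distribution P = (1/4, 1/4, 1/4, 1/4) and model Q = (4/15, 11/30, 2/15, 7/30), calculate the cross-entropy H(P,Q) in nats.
1.4488 nats

Cross-entropy: H(P,Q) = -Σ p(x) log q(x)

Alternatively: H(P,Q) = H(P) + D_KL(P||Q)
H(P) = 1.3863 nats
D_KL(P||Q) = 0.0625 nats

H(P,Q) = 1.3863 + 0.0625 = 1.4488 nats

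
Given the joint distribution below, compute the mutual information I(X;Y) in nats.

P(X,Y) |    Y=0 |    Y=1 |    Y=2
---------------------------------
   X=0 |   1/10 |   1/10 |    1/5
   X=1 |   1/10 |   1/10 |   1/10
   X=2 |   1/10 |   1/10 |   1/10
0.0138 nats

Mutual information: I(X;Y) = H(X) + H(Y) - H(X,Y)

Marginals:
P(X) = (2/5, 3/10, 3/10), H(X) = 1.0889 nats
P(Y) = (3/10, 3/10, 2/5), H(Y) = 1.0889 nats

Joint entropy: H(X,Y) = 2.1640 nats

I(X;Y) = 1.0889 + 1.0889 - 2.1640 = 0.0138 nats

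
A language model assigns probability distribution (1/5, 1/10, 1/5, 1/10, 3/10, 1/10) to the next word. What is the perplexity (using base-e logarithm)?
5.4507

Perplexity is e^H (or exp(H) for natural log).

First, H = -Σ p log p = 1.6957 nats
Perplexity = e^1.6957 = 5.4507

Interpretation: The model's uncertainty is equivalent to choosing uniformly among 5.5 options.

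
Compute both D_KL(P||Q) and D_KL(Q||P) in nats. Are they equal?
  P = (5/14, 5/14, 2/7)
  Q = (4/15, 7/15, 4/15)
D_KL(P||Q) = 0.0285, D_KL(Q||P) = 0.0285

KL divergence is not symmetric: D_KL(P||Q) ≠ D_KL(Q||P) in general.

D_KL(P||Q) = 0.0285 nats
D_KL(Q||P) = 0.0285 nats

In this case they happen to be equal (to 4 decimal places).

This asymmetry is why KL divergence is not a true distance metric.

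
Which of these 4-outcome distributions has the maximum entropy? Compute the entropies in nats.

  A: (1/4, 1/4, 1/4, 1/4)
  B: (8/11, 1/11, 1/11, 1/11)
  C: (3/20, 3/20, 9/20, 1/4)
A

For a discrete distribution over n outcomes, entropy is maximized by the uniform distribution.

Computing entropies:
H(A) = 1.3863 nats
H(B) = 0.8856 nats
H(C) = 1.2750 nats

The uniform distribution (where all probabilities equal 1/4) achieves the maximum entropy of log_e(4) = 1.3863 nats.

Distribution A has the highest entropy.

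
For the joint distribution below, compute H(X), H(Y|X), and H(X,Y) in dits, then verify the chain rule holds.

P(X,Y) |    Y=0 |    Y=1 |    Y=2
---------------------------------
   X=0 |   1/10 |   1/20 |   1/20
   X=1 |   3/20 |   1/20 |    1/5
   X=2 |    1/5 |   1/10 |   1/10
H(X,Y) = 0.8983, H(X) = 0.4581, H(Y|X) = 0.4402 (all in dits)

Chain rule: H(X,Y) = H(X) + H(Y|X)

Left side — joint entropy directly:
H(X,Y) = -Σ p(x,y) log p(x,y) = 0.8983 dits

Right side — compute H(Y|X) from the conditional distributions:
P(X) = (1/5, 2/5, 2/5), so H(X) = 0.4581 dits
H(Y|X) = Σ_x P(X=x) · H(Y|X=x):
  P(Y|X=0) = (1/2, 1/4, 1/4), H(Y|X=0) = 0.4515, weight P(X=0) = 1/5
  P(Y|X=1) = (3/8, 1/8, 1/2), H(Y|X=1) = 0.4231, weight P(X=1) = 2/5
  P(Y|X=2) = (1/2, 1/4, 1/4), H(Y|X=2) = 0.4515, weight P(X=2) = 2/5
H(Y|X) = 0.4402 dits

H(X) + H(Y|X) = 0.4581 + 0.4402 = 0.8983 dits

Both sides equal 0.8983 dits. ✓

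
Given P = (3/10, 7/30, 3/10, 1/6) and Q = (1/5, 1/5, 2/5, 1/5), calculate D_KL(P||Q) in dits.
0.0178 dits

KL divergence: D_KL(P||Q) = Σ p(x) log(p(x)/q(x))

Computing term by term:
  x=0: 3/10 × log_10[(3/10)/(1/5)] = 3/10 × 0.1761 = 0.0528
  x=1: 7/30 × log_10[(7/30)/(1/5)] = 7/30 × 0.0669 = 0.0156
  x=2: 3/10 × log_10[(3/10)/(2/5)] = 3/10 × -0.1249 = -0.0375
  x=3: 1/6 × log_10[(1/6)/(1/5)] = 1/6 × -0.0792 = -0.0132

D_KL(P||Q) = 0.0178 dits

Note: KL divergence is always non-negative and equals 0 iff P = Q.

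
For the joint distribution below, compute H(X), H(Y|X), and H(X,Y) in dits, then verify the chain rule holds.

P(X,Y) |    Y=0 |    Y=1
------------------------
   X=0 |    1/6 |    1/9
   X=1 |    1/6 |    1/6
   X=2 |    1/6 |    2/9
H(X,Y) = 0.7700, H(X) = 0.4731, H(Y|X) = 0.2969 (all in dits)

Chain rule: H(X,Y) = H(X) + H(Y|X)

Left side — joint entropy directly:
H(X,Y) = -Σ p(x,y) log p(x,y) = 0.7700 dits

Right side — compute H(Y|X) from the conditional distributions:
P(X) = (5/18, 1/3, 7/18), so H(X) = 0.4731 dits
H(Y|X) = Σ_x P(X=x) · H(Y|X=x):
  P(Y|X=0) = (3/5, 2/5), H(Y|X=0) = 0.2923, weight P(X=0) = 5/18
  P(Y|X=1) = (1/2, 1/2), H(Y|X=1) = 0.3010, weight P(X=1) = 1/3
  P(Y|X=2) = (3/7, 4/7), H(Y|X=2) = 0.2966, weight P(X=2) = 7/18
H(Y|X) = 0.2969 dits

H(X) + H(Y|X) = 0.4731 + 0.2969 = 0.7700 dits

Both sides equal 0.7700 dits. ✓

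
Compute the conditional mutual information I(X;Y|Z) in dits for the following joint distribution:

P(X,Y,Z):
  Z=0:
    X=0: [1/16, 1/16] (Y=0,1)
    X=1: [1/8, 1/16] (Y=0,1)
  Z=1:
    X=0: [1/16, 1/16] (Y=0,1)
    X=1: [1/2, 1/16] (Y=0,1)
0.0206 dits

Conditional mutual information: I(X;Y|Z) = H(X|Z) + H(Y|Z) - H(X,Y|Z)

H(Z) = 0.2697
H(X,Z) = 0.5026 → H(X|Z) = 0.2329
H(Y,Z) = 0.5026 → H(Y|Z) = 0.2329
H(X,Y,Z) = 0.7149 → H(X,Y|Z) = 0.4452

I(X;Y|Z) = 0.2329 + 0.2329 - 0.4452 = 0.0206 dits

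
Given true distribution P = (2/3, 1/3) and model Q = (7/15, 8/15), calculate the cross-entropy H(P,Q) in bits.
1.0353 bits

Cross-entropy: H(P,Q) = -Σ p(x) log q(x)

Alternatively: H(P,Q) = H(P) + D_KL(P||Q)
H(P) = 0.9183 bits
D_KL(P||Q) = 0.1170 bits

H(P,Q) = 0.9183 + 0.1170 = 1.0353 bits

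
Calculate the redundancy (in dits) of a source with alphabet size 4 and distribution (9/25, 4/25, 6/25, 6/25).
0.0175 dits

Redundancy measures how far a source is from maximum entropy:
R = H_max - H(X)

Maximum entropy for 4 symbols: H_max = log_10(4) = 0.6021 dits
Actual entropy: H(X) = 0.5846 dits
Redundancy: R = 0.6021 - 0.5846 = 0.0175 dits

This redundancy represents potential for compression: the source could be compressed by 0.0175 dits per symbol.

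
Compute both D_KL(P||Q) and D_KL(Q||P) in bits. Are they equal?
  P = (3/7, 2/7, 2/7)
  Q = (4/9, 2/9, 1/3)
D_KL(P||Q) = 0.0176, D_KL(Q||P) = 0.0169

KL divergence is not symmetric: D_KL(P||Q) ≠ D_KL(Q||P) in general.

D_KL(P||Q) = 0.0176 bits
D_KL(Q||P) = 0.0169 bits

No, they are not equal!

This asymmetry is why KL divergence is not a true distance metric.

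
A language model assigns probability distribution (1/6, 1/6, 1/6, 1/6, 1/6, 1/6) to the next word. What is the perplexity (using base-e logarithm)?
6.0000

Perplexity is e^H (or exp(H) for natural log).

First, H = -Σ p log p = 1.7918 nats
Perplexity = e^1.7918 = 6.0000

Interpretation: The model's uncertainty is equivalent to choosing uniformly among 6.0 options.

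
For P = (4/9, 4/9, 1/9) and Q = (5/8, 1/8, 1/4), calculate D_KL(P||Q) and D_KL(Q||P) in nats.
D_KL(P||Q) = 0.3222, D_KL(Q||P) = 0.2572

KL divergence is not symmetric: D_KL(P||Q) ≠ D_KL(Q||P) in general.

D_KL(P||Q) = 0.3222 nats
D_KL(Q||P) = 0.2572 nats

No, they are not equal!

This asymmetry is why KL divergence is not a true distance metric.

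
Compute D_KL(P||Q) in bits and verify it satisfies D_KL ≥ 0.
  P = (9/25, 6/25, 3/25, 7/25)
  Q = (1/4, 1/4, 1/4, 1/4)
0.0940 bits

KL divergence satisfies the Gibbs inequality: D_KL(P||Q) ≥ 0 for all distributions P, Q.

D_KL(P||Q) = Σ p(x) log(p(x)/q(x))
Term by term:
  x=0: 9/25 × log_2[(9/25)/(1/4)] = 0.1894
  x=1: 6/25 × log_2[(6/25)/(1/4)] = -0.0141
  x=2: 3/25 × log_2[(3/25)/(1/4)] = -0.1271
  x=3: 7/25 × log_2[(7/25)/(1/4)] = 0.0458
D_KL(P||Q) = 0.0940 bits

D_KL(P||Q) = 0.0940 ≥ 0 ✓

This non-negativity is a fundamental property: relative entropy cannot be negative because it measures how different Q is from P.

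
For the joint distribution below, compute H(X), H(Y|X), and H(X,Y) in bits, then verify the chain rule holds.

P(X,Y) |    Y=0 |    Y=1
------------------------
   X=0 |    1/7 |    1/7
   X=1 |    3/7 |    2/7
H(X,Y) = 1.8424, H(X) = 0.8631, H(Y|X) = 0.9793 (all in bits)

Chain rule: H(X,Y) = H(X) + H(Y|X)

Left side — joint entropy directly:
H(X,Y) = -Σ p(x,y) log p(x,y) = 1.8424 bits

Right side — compute H(Y|X) from the conditional distributions:
P(X) = (2/7, 5/7), so H(X) = 0.8631 bits
H(Y|X) = Σ_x P(X=x) · H(Y|X=x):
  P(Y|X=0) = (1/2, 1/2), H(Y|X=0) = 1.0000, weight P(X=0) = 2/7
  P(Y|X=1) = (3/5, 2/5), H(Y|X=1) = 0.9710, weight P(X=1) = 5/7
H(Y|X) = 0.9793 bits

H(X) + H(Y|X) = 0.8631 + 0.9793 = 1.8424 bits

Both sides equal 1.8424 bits. ✓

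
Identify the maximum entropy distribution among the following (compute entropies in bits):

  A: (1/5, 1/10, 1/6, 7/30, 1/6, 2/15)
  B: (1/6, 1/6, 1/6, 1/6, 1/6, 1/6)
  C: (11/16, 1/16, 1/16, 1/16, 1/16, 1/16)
B

For a discrete distribution over n outcomes, entropy is maximized by the uniform distribution.

Computing entropies:
H(A) = 2.5357 bits
H(B) = 2.5850 bits
H(C) = 1.6216 bits

The uniform distribution (where all probabilities equal 1/6) achieves the maximum entropy of log_2(6) = 2.5850 bits.

Distribution B has the highest entropy.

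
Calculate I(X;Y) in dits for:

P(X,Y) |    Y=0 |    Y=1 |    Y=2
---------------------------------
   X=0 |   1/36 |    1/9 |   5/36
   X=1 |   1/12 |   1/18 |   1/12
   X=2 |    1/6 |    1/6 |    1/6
0.0163 dits

Mutual information: I(X;Y) = H(X) + H(Y) - H(X,Y)

Marginals:
P(X) = (5/18, 2/9, 1/2), H(X) = 0.4502 dits
P(Y) = (5/18, 1/3, 7/18), H(Y) = 0.4731 dits

Joint entropy: H(X,Y) = 0.9070 dits

I(X;Y) = 0.4502 + 0.4731 - 0.9070 = 0.0163 dits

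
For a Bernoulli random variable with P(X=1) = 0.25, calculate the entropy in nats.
0.5623 nats

The binary entropy function is:
H(p) = -p log(p) - (1-p) log(1-p)

H(0.25) = -0.25 × log_e(0.25) - 0.75 × log_e(0.75)
H(0.25) = 0.5623 nats

Note: Binary entropy is maximized at p=0.5 (H=1 bit) and minimized at p=0 or p=1 (H=0).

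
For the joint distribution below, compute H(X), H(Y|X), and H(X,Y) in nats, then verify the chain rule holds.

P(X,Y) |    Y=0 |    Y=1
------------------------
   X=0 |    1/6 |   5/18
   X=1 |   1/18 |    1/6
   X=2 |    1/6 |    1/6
H(X,Y) = 1.7109, H(X) = 1.0609, H(Y|X) = 0.6500 (all in nats)

Chain rule: H(X,Y) = H(X) + H(Y|X)

Left side — joint entropy directly:
H(X,Y) = -Σ p(x,y) log p(x,y) = 1.7109 nats

Right side — compute H(Y|X) from the conditional distributions:
P(X) = (4/9, 2/9, 1/3), so H(X) = 1.0609 nats
H(Y|X) = Σ_x P(X=x) · H(Y|X=x):
  P(Y|X=0) = (3/8, 5/8), H(Y|X=0) = 0.6616, weight P(X=0) = 4/9
  P(Y|X=1) = (1/4, 3/4), H(Y|X=1) = 0.5623, weight P(X=1) = 2/9
  P(Y|X=2) = (1/2, 1/2), H(Y|X=2) = 0.6931, weight P(X=2) = 1/3
H(Y|X) = 0.6500 nats

H(X) + H(Y|X) = 1.0609 + 0.6500 = 1.7109 nats

Both sides equal 1.7109 nats. ✓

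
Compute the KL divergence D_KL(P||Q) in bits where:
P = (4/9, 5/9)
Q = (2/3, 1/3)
0.1494 bits

KL divergence: D_KL(P||Q) = Σ p(x) log(p(x)/q(x))

Computing term by term:
  x=0: 4/9 × log_2[(4/9)/(2/3)] = 4/9 × -0.5850 = -0.2600
  x=1: 5/9 × log_2[(5/9)/(1/3)] = 5/9 × 0.7370 = 0.4094

D_KL(P||Q) = 0.1494 bits

Note: KL divergence is always non-negative and equals 0 iff P = Q.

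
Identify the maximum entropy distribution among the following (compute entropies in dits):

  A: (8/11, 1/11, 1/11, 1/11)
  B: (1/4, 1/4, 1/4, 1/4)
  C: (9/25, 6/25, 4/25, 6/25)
B

For a discrete distribution over n outcomes, entropy is maximized by the uniform distribution.

Computing entropies:
H(A) = 0.3846 dits
H(B) = 0.6021 dits
H(C) = 0.5846 dits

The uniform distribution (where all probabilities equal 1/4) achieves the maximum entropy of log_10(4) = 0.6021 dits.

Distribution B has the highest entropy.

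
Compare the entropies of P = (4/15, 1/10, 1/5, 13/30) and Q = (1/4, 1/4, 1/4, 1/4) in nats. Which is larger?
Q

Computing entropies in nats:
H(P) = 1.2670
H(Q) = 1.3863

Distribution Q has higher entropy.

Intuition: The distribution closer to uniform (more spread out) has higher entropy.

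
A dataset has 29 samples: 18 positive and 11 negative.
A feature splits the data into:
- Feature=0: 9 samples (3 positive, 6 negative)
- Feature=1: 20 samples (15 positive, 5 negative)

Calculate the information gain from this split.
0.1131 bits

Information Gain = H(Y) - H(Y|Feature)

Before split:
P(positive) = 18/29 = 0.6207
H(Y) = 0.9576 bits

After split:
Feature=0: H = 0.9183 bits (weight = 9/29)
Feature=1: H = 0.8113 bits (weight = 20/29)
H(Y|Feature) = (9/29)×0.9183 + (20/29)×0.8113 = 0.8445 bits

Information Gain = 0.9576 - 0.8445 = 0.1131 bits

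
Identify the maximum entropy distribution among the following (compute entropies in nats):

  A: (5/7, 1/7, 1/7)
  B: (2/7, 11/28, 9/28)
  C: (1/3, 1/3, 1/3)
C

For a discrete distribution over n outcomes, entropy is maximized by the uniform distribution.

Computing entropies:
H(A) = 0.7963 nats
H(B) = 1.0898 nats
H(C) = 1.0986 nats

The uniform distribution (where all probabilities equal 1/3) achieves the maximum entropy of log_e(3) = 1.0986 nats.

Distribution C has the highest entropy.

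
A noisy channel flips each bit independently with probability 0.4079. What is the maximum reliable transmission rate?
0.0246 bits

For a binary symmetric channel (BSC) with error probability p:
Capacity C = 1 - H(p) bits per symbol

where H(p) = -p log₂(p) - (1-p) log₂(1-p) is the binary entropy function.

H(0.4079) = 0.9754 bits
C = 1 - 0.9754 = 0.0246 bits per symbol

This means we can reliably transmit up to 0.0246 bits of information per channel use.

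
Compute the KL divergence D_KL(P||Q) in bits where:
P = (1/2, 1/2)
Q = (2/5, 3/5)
0.0294 bits

KL divergence: D_KL(P||Q) = Σ p(x) log(p(x)/q(x))

Computing term by term:
  x=0: 1/2 × log_2[(1/2)/(2/5)] = 1/2 × 0.3219 = 0.1610
  x=1: 1/2 × log_2[(1/2)/(3/5)] = 1/2 × -0.2630 = -0.1315

D_KL(P||Q) = 0.0294 bits

Note: KL divergence is always non-negative and equals 0 iff P = Q.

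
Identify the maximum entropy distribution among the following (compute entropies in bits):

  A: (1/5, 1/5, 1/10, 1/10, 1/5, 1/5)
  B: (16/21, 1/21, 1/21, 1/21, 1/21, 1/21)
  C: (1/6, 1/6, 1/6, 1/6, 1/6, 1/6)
C

For a discrete distribution over n outcomes, entropy is maximized by the uniform distribution.

Computing entropies:
H(A) = 2.5219 bits
H(B) = 1.3447 bits
H(C) = 2.5850 bits

The uniform distribution (where all probabilities equal 1/6) achieves the maximum entropy of log_2(6) = 2.5850 bits.

Distribution C has the highest entropy.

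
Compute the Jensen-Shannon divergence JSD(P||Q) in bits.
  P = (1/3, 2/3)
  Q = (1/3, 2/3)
0.0000 bits

Jensen-Shannon divergence is:
JSD(P||Q) = 0.5 × D_KL(P||M) + 0.5 × D_KL(Q||M)
where M = 0.5 × (P + Q) is the mixture distribution.

M = 0.5 × (1/3, 2/3) + 0.5 × (1/3, 2/3) = (1/3, 2/3)

D_KL(P||M) = 0.0000 bits
D_KL(Q||M) = 0.0000 bits

JSD(P||Q) = 0.5 × 0.0000 + 0.5 × 0.0000 = 0.0000 bits

Unlike KL divergence, JSD is symmetric and bounded: 0 ≤ JSD ≤ log(2).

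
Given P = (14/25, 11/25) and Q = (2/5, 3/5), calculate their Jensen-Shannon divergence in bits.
0.0186 bits

Jensen-Shannon divergence is:
JSD(P||Q) = 0.5 × D_KL(P||M) + 0.5 × D_KL(Q||M)
where M = 0.5 × (P + Q) is the mixture distribution.

M = 0.5 × (14/25, 11/25) + 0.5 × (2/5, 3/5) = (12/25, 13/25)

D_KL(P||M) = 0.0185 bits
D_KL(Q||M) = 0.0187 bits

JSD(P||Q) = 0.5 × 0.0185 + 0.5 × 0.0187 = 0.0186 bits

Unlike KL divergence, JSD is symmetric and bounded: 0 ≤ JSD ≤ log(2).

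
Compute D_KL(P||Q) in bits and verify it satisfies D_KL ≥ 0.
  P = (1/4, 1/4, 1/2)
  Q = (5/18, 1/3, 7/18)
0.0395 bits

KL divergence satisfies the Gibbs inequality: D_KL(P||Q) ≥ 0 for all distributions P, Q.

D_KL(P||Q) = Σ p(x) log(p(x)/q(x))
Term by term:
  x=0: 1/4 × log_2[(1/4)/(5/18)] = -0.0380
  x=1: 1/4 × log_2[(1/4)/(1/3)] = -0.1038
  x=2: 1/2 × log_2[(1/2)/(7/18)] = 0.1813
D_KL(P||Q) = 0.0395 bits

D_KL(P||Q) = 0.0395 ≥ 0 ✓

This non-negativity is a fundamental property: relative entropy cannot be negative because it measures how different Q is from P.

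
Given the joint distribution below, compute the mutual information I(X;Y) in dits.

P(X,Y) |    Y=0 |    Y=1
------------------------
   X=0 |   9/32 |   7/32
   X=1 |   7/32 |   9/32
0.0034 dits

Mutual information: I(X;Y) = H(X) + H(Y) - H(X,Y)

Marginals:
P(X) = (1/2, 1/2), H(X) = 0.3010 dits
P(Y) = (1/2, 1/2), H(Y) = 0.3010 dits

Joint entropy: H(X,Y) = 0.5987 dits

I(X;Y) = 0.3010 + 0.3010 - 0.5987 = 0.0034 dits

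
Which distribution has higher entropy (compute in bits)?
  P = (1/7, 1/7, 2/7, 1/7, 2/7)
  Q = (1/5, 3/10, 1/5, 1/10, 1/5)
Q

Computing entropies in bits:
H(P) = 2.2359
H(Q) = 2.2464

Distribution Q has higher entropy.

Intuition: The distribution closer to uniform (more spread out) has higher entropy.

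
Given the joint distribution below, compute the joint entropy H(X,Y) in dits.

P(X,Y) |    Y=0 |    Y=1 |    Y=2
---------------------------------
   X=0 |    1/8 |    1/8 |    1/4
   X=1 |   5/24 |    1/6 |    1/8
0.7608 dits

Joint entropy is H(X,Y) = -Σ_{x,y} p(x,y) log p(x,y).

Summing over all non-zero entries:
H(X,Y) = -[1/8·log_10(1/8) + 1/8·log_10(1/8) + 1/4·log_10(1/4) + 5/24·log_10(5/24) + 1/6·log_10(1/6) + 1/8·log_10(1/8)]
H(X,Y) = 0.7608 dits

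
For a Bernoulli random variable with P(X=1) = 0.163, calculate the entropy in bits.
0.6414 bits

The binary entropy function is:
H(p) = -p log(p) - (1-p) log(1-p)

H(0.163) = -0.163 × log_2(0.163) - 0.837 × log_2(0.837)
H(0.163) = 0.6414 bits

Note: Binary entropy is maximized at p=0.5 (H=1 bit) and minimized at p=0 or p=1 (H=0).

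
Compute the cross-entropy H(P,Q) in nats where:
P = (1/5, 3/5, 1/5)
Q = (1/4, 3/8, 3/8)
1.0619 nats

Cross-entropy: H(P,Q) = -Σ p(x) log q(x)

Alternatively: H(P,Q) = H(P) + D_KL(P||Q)
H(P) = 0.9503 nats
D_KL(P||Q) = 0.1117 nats

H(P,Q) = 0.9503 + 0.1117 = 1.0619 nats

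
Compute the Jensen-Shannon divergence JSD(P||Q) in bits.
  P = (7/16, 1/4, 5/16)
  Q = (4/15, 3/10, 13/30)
0.0238 bits

Jensen-Shannon divergence is:
JSD(P||Q) = 0.5 × D_KL(P||M) + 0.5 × D_KL(Q||M)
where M = 0.5 × (P + Q) is the mixture distribution.

M = 0.5 × (7/16, 1/4, 5/16) + 0.5 × (4/15, 3/10, 13/30) = (0.352083, 11/40, 0.372917)

D_KL(P||M) = 0.0230 bits
D_KL(Q||M) = 0.0246 bits

JSD(P||Q) = 0.5 × 0.0230 + 0.5 × 0.0246 = 0.0238 bits

Unlike KL divergence, JSD is symmetric and bounded: 0 ≤ JSD ≤ log(2).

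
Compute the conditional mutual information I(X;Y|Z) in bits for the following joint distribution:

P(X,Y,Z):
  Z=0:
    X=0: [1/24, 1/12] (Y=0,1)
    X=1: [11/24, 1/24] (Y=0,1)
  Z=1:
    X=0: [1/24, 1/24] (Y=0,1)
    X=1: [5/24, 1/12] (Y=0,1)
0.1388 bits

Conditional mutual information: I(X;Y|Z) = H(X|Z) + H(Y|Z) - H(X,Y|Z)

H(Z) = 0.9544
H(X,Z) = 1.6922 → H(X|Z) = 0.7378
H(Y,Z) = 1.7500 → H(Y|Z) = 0.7956
H(X,Y,Z) = 2.3490 → H(X,Y|Z) = 1.3946

I(X;Y|Z) = 0.7378 + 0.7956 - 1.3946 = 0.1388 bits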